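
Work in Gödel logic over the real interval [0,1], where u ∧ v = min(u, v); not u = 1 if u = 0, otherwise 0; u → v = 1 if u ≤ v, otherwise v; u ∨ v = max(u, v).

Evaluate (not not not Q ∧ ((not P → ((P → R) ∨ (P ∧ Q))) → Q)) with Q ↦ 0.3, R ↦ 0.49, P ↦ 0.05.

0.00

not Q: Gödel ¬ of 0.3 = 0 (operand ≠ 0)
not not Q: Gödel ¬ of 0 = 1 (operand is 0)
not not not Q: Gödel ¬ of 1 = 0 (operand ≠ 0)
not P: Gödel ¬ of 0.05 = 0 (operand ≠ 0)
(P → R): 0.05 ≤ 0.49, so result = 1
(P ∧ Q) = min(0.05, 0.3) = 0.05
((P → R) ∨ (P ∧ Q)) = max(1, 0.05) = 1
(not P → ((P → R) ∨ (P ∧ Q))): 0 ≤ 1, so result = 1
((not P → ((P → R) ∨ (P ∧ Q))) → Q): 1 > 0.3, so result = 0.3
(not not not Q ∧ ((not P → ((P → R) ∨ (P ∧ Q))) → Q)) = min(0, 0.3) = 0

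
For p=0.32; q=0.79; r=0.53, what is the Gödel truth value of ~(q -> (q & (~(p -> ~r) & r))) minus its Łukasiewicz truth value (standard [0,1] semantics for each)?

-0.79

Gödel evaluation:
  ~r: Gödel ¬ of 0.53 = 0 (operand ≠ 0)
  (p -> ~r): 0.32 > 0, so result = 0
  ~(p -> ~r): Gödel ¬ of 0 = 1 (operand is 0)
  (~(p -> ~r) & r) = min(1, 0.53) = 0.53
  (q & (~(p -> ~r) & r)) = min(0.79, 0.53) = 0.53
  (q -> (q & (~(p -> ~r) & r))): 0.79 > 0.53, so result = 0.53
  ~(q -> (q & (~(p -> ~r) & r))): Gödel ¬ of 0.53 = 0 (operand ≠ 0)
  Gödel value = 0
Łukasiewicz evaluation:
  ~r: Łukasiewicz ¬ gives 1 − 0.53 = 0.47
  (p -> ~r): min(1, 1 − 0.32 + 0.47) = 1
  ~(p -> ~r): Łukasiewicz ¬ gives 1 − 1 = 0
  (~(p -> ~r) & r) = min(0, 0.53) = 0
  (q & (~(p -> ~r) & r)) = min(0.79, 0) = 0
  (q -> (q & (~(p -> ~r) & r))): min(1, 1 − 0.79 + 0) = 0.21
  ~(q -> (q & (~(p -> ~r) & r))): Łukasiewicz ¬ gives 1 − 0.21 = 0.79
  Łukasiewicz value = 0.79
Difference: 0 − 0.79 = -0.79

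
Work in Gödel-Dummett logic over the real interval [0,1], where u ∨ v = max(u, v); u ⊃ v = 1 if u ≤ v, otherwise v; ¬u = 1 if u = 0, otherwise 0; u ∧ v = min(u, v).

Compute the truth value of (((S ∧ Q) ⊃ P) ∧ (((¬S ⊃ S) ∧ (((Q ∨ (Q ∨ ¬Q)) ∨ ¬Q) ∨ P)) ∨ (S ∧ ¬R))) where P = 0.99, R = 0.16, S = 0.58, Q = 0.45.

0.99

(S ∧ Q) = min(0.58, 0.45) = 0.45
((S ∧ Q) ⊃ P): 0.45 ≤ 0.99, so result = 1
¬S: Gödel ¬ of 0.58 = 0 (operand ≠ 0)
(¬S ⊃ S): 0 ≤ 0.58, so result = 1
¬Q: Gödel ¬ of 0.45 = 0 (operand ≠ 0)
(Q ∨ ¬Q) = max(0.45, 0) = 0.45
(Q ∨ (Q ∨ ¬Q)) = max(0.45, 0.45) = 0.45
¬Q: Gödel ¬ of 0.45 = 0 (operand ≠ 0)
((Q ∨ (Q ∨ ¬Q)) ∨ ¬Q) = max(0.45, 0) = 0.45
(((Q ∨ (Q ∨ ¬Q)) ∨ ¬Q) ∨ P) = max(0.45, 0.99) = 0.99
((¬S ⊃ S) ∧ (((Q ∨ (Q ∨ ¬Q)) ∨ ¬Q) ∨ P)) = min(1, 0.99) = 0.99
¬R: Gödel ¬ of 0.16 = 0 (operand ≠ 0)
(S ∧ ¬R) = min(0.58, 0) = 0
(((¬S ⊃ S) ∧ (((Q ∨ (Q ∨ ¬Q)) ∨ ¬Q) ∨ P)) ∨ (S ∧ ¬R)) = max(0.99, 0) = 0.99
(((S ∧ Q) ⊃ P) ∧ (((¬S ⊃ S) ∧ (((Q ∨ (Q ∨ ¬Q)) ∨ ¬Q) ∨ P)) ∨ (S ∧ ¬R))) = min(1, 0.99) = 0.99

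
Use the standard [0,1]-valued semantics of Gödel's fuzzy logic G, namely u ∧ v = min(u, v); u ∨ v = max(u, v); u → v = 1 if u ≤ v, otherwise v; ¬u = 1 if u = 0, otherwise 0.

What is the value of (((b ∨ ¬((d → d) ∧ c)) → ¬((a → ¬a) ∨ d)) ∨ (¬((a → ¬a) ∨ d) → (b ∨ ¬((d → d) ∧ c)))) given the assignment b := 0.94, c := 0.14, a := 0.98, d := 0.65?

(d → d): 0.65 ≤ 0.65, so result = 1
((d → d) ∧ c) = min(1, 0.14) = 0.14
¬((d → d) ∧ c): Gödel ¬ of 0.14 = 0 (operand ≠ 0)
(b ∨ ¬((d → d) ∧ c)) = max(0.94, 0) = 0.94
¬a: Gödel ¬ of 0.98 = 0 (operand ≠ 0)
(a → ¬a): 0.98 > 0, so result = 0
((a → ¬a) ∨ d) = max(0, 0.65) = 0.65
¬((a → ¬a) ∨ d): Gödel ¬ of 0.65 = 0 (operand ≠ 0)
((b ∨ ¬((d → d) ∧ c)) → ¬((a → ¬a) ∨ d)): 0.94 > 0, so result = 0
¬a: Gödel ¬ of 0.98 = 0 (operand ≠ 0)
(a → ¬a): 0.98 > 0, so result = 0
((a → ¬a) ∨ d) = max(0, 0.65) = 0.65
¬((a → ¬a) ∨ d): Gödel ¬ of 0.65 = 0 (operand ≠ 0)
(d → d): 0.65 ≤ 0.65, so result = 1
((d → d) ∧ c) = min(1, 0.14) = 0.14
¬((d → d) ∧ c): Gödel ¬ of 0.14 = 0 (operand ≠ 0)
(b ∨ ¬((d → d) ∧ c)) = max(0.94, 0) = 0.94
(¬((a → ¬a) ∨ d) → (b ∨ ¬((d → d) ∧ c))): 0 ≤ 0.94, so result = 1
(((b ∨ ¬((d → d) ∧ c)) → ¬((a → ¬a) ∨ d)) ∨ (¬((a → ¬a) ∨ d) → (b ∨ ¬((d → d) ∧ c)))) = max(0, 1) = 1

1.00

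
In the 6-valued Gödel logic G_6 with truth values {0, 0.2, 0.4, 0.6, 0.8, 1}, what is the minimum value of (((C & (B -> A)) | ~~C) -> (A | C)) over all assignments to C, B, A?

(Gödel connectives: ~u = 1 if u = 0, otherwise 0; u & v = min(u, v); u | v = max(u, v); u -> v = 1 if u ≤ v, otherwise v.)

0.20

The minimum is attained at C = 0.2, B = 0, A = 0:
  (B -> A): 0 ≤ 0, so result = 1
  (C & (B -> A)) = min(0.2, 1) = 0.2
  ~C: Gödel ¬ of 0.2 = 0 (operand ≠ 0)
  ~~C: Gödel ¬ of 0 = 1 (operand is 0)
  ((C & (B -> A)) | ~~C) = max(0.2, 1) = 1
  (A | C) = max(0, 0.2) = 0.2
  (((C & (B -> A)) | ~~C) -> (A | C)): 1 > 0.2, so result = 0.2
Checking all 216 assignments confirms none give a value below 0.20.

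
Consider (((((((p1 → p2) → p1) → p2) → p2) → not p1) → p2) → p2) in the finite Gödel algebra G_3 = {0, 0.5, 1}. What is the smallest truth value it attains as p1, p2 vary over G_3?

0.00

The minimum is attained at p1 = 0.5, p2 = 0:
  (p1 → p2): 0.5 > 0, so result = 0
  ((p1 → p2) → p1): 0 ≤ 0.5, so result = 1
  (((p1 → p2) → p1) → p2): 1 > 0, so result = 0
  ((((p1 → p2) → p1) → p2) → p2): 0 ≤ 0, so result = 1
  not p1: Gödel ¬ of 0.5 = 0 (operand ≠ 0)
  (((((p1 → p2) → p1) → p2) → p2) → not p1): 1 > 0, so result = 0
  ((((((p1 → p2) → p1) → p2) → p2) → not p1) → p2): 0 ≤ 0, so result = 1
  (((((((p1 → p2) → p1) → p2) → p2) → not p1) → p2) → p2): 1 > 0, so result = 0
Checking all 9 assignments confirms none give a value below 0.00.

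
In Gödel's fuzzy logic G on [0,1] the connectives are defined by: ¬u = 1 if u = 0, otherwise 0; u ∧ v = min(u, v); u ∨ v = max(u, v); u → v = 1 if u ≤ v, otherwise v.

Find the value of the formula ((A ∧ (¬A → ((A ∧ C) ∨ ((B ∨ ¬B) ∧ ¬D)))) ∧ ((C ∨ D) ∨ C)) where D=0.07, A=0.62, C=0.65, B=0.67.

0.62

¬A: Gödel ¬ of 0.62 = 0 (operand ≠ 0)
(A ∧ C) = min(0.62, 0.65) = 0.62
¬B: Gödel ¬ of 0.67 = 0 (operand ≠ 0)
(B ∨ ¬B) = max(0.67, 0) = 0.67
¬D: Gödel ¬ of 0.07 = 0 (operand ≠ 0)
((B ∨ ¬B) ∧ ¬D) = min(0.67, 0) = 0
((A ∧ C) ∨ ((B ∨ ¬B) ∧ ¬D)) = max(0.62, 0) = 0.62
(¬A → ((A ∧ C) ∨ ((B ∨ ¬B) ∧ ¬D))): 0 ≤ 0.62, so result = 1
(A ∧ (¬A → ((A ∧ C) ∨ ((B ∨ ¬B) ∧ ¬D)))) = min(0.62, 1) = 0.62
(C ∨ D) = max(0.65, 0.07) = 0.65
((C ∨ D) ∨ C) = max(0.65, 0.65) = 0.65
((A ∧ (¬A → ((A ∧ C) ∨ ((B ∨ ¬B) ∧ ¬D)))) ∧ ((C ∨ D) ∨ C)) = min(0.62, 0.65) = 0.62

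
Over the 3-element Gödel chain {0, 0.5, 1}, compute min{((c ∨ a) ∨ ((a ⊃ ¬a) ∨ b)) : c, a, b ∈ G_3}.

0.50

The minimum is attained at c = 0, a = 0.5, b = 0:
  (c ∨ a) = max(0, 0.5) = 0.5
  ¬a: Gödel ¬ of 0.5 = 0 (operand ≠ 0)
  (a ⊃ ¬a): 0.5 > 0, so result = 0
  ((a ⊃ ¬a) ∨ b) = max(0, 0) = 0
  ((c ∨ a) ∨ ((a ⊃ ¬a) ∨ b)) = max(0.5, 0) = 0.5
Checking all 27 assignments confirms none give a value below 0.50.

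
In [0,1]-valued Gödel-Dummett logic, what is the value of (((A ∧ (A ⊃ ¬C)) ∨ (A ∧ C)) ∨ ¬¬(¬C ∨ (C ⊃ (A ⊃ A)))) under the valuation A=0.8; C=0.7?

¬C: Gödel ¬ of 0.7 = 0 (operand ≠ 0)
(A ⊃ ¬C): 0.8 > 0, so result = 0
(A ∧ (A ⊃ ¬C)) = min(0.8, 0) = 0
(A ∧ C) = min(0.8, 0.7) = 0.7
((A ∧ (A ⊃ ¬C)) ∨ (A ∧ C)) = max(0, 0.7) = 0.7
¬C: Gödel ¬ of 0.7 = 0 (operand ≠ 0)
(A ⊃ A): 0.8 ≤ 0.8, so result = 1
(C ⊃ (A ⊃ A)): 0.7 ≤ 1, so result = 1
(¬C ∨ (C ⊃ (A ⊃ A))) = max(0, 1) = 1
¬(¬C ∨ (C ⊃ (A ⊃ A))): Gödel ¬ of 1 = 0 (operand ≠ 0)
¬¬(¬C ∨ (C ⊃ (A ⊃ A))): Gödel ¬ of 0 = 1 (operand is 0)
(((A ∧ (A ⊃ ¬C)) ∨ (A ∧ C)) ∨ ¬¬(¬C ∨ (C ⊃ (A ⊃ A)))) = max(0.7, 1) = 1

1.00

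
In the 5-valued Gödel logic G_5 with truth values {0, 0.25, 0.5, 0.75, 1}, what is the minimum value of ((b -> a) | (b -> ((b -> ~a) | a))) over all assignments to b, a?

0.25

The minimum is attained at b = 0.5, a = 0.25:
  (b -> a): 0.5 > 0.25, so result = 0.25
  ~a: Gödel ¬ of 0.25 = 0 (operand ≠ 0)
  (b -> ~a): 0.5 > 0, so result = 0
  ((b -> ~a) | a) = max(0, 0.25) = 0.25
  (b -> ((b -> ~a) | a)): 0.5 > 0.25, so result = 0.25
  ((b -> a) | (b -> ((b -> ~a) | a))) = max(0.25, 0.25) = 0.25
Checking all 25 assignments confirms none give a value below 0.25.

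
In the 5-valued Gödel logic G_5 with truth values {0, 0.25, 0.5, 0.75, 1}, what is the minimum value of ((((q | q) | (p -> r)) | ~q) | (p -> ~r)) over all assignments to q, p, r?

0.25

The minimum is attained at q = 0.25, p = 0.5, r = 0.25:
  (q | q) = max(0.25, 0.25) = 0.25
  (p -> r): 0.5 > 0.25, so result = 0.25
  ((q | q) | (p -> r)) = max(0.25, 0.25) = 0.25
  ~q: Gödel ¬ of 0.25 = 0 (operand ≠ 0)
  (((q | q) | (p -> r)) | ~q) = max(0.25, 0) = 0.25
  ~r: Gödel ¬ of 0.25 = 0 (operand ≠ 0)
  (p -> ~r): 0.5 > 0, so result = 0
  ((((q | q) | (p -> r)) | ~q) | (p -> ~r)) = max(0.25, 0) = 0.25
Checking all 125 assignments confirms none give a value below 0.25.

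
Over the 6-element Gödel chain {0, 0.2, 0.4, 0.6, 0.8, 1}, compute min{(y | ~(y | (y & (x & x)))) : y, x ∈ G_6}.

The minimum is attained at y = 0.2, x = 0:
  (x & x) = min(0, 0) = 0
  (y & (x & x)) = min(0.2, 0) = 0
  (y | (y & (x & x))) = max(0.2, 0) = 0.2
  ~(y | (y & (x & x))): Gödel ¬ of 0.2 = 0 (operand ≠ 0)
  (y | ~(y | (y & (x & x)))) = max(0.2, 0) = 0.2
Checking all 36 assignments confirms none give a value below 0.20.

0.20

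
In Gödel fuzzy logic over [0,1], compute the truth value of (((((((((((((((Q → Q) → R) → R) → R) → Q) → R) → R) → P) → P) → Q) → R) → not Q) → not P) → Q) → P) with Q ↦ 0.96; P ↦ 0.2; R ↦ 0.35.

(Q → Q): 0.96 ≤ 0.96, so result = 1
((Q → Q) → R): 1 > 0.35, so result = 0.35
(((Q → Q) → R) → R): 0.35 ≤ 0.35, so result = 1
((((Q → Q) → R) → R) → R): 1 > 0.35, so result = 0.35
(((((Q → Q) → R) → R) → R) → Q): 0.35 ≤ 0.96, so result = 1
((((((Q → Q) → R) → R) → R) → Q) → R): 1 > 0.35, so result = 0.35
(((((((Q → Q) → R) → R) → R) → Q) → R) → R): 0.35 ≤ 0.35, so result = 1
((((((((Q → Q) → R) → R) → R) → Q) → R) → R) → P): 1 > 0.2, so result = 0.2
(((((((((Q → Q) → R) → R) → R) → Q) → R) → R) → P) → P): 0.2 ≤ 0.2, so result = 1
((((((((((Q → Q) → R) → R) → R) → Q) → R) → R) → P) → P) → Q): 1 > 0.96, so result = 0.96
(((((((((((Q → Q) → R) → R) → R) → Q) → R) → R) → P) → P) → Q) → R): 0.96 > 0.35, so result = 0.35
not Q: Gödel ¬ of 0.96 = 0 (operand ≠ 0)
((((((((((((Q → Q) → R) → R) → R) → Q) → R) → R) → P) → P) → Q) → R) → not Q): 0.35 > 0, so result = 0
not P: Gödel ¬ of 0.2 = 0 (operand ≠ 0)
(((((((((((((Q → Q) → R) → R) → R) → Q) → R) → R) → P) → P) → Q) → R) → not Q) → not P): 0 ≤ 0, so result = 1
((((((((((((((Q → Q) → R) → R) → R) → Q) → R) → R) → P) → P) → Q) → R) → not Q) → not P) → Q): 1 > 0.96, so result = 0.96
(((((((((((((((Q → Q) → R) → R) → R) → Q) → R) → R) → P) → P) → Q) → R) → not Q) → not P) → Q) → P): 0.96 > 0.2, so result = 0.2

0.20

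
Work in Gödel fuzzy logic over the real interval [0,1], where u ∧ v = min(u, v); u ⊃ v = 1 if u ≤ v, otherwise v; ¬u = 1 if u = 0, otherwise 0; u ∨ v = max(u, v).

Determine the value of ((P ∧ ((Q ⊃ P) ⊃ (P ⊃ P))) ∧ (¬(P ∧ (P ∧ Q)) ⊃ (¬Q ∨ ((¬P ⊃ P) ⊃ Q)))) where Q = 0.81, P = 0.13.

0.13

(Q ⊃ P): 0.81 > 0.13, so result = 0.13
(P ⊃ P): 0.13 ≤ 0.13, so result = 1
((Q ⊃ P) ⊃ (P ⊃ P)): 0.13 ≤ 1, so result = 1
(P ∧ ((Q ⊃ P) ⊃ (P ⊃ P))) = min(0.13, 1) = 0.13
(P ∧ Q) = min(0.13, 0.81) = 0.13
(P ∧ (P ∧ Q)) = min(0.13, 0.13) = 0.13
¬(P ∧ (P ∧ Q)): Gödel ¬ of 0.13 = 0 (operand ≠ 0)
¬Q: Gödel ¬ of 0.81 = 0 (operand ≠ 0)
¬P: Gödel ¬ of 0.13 = 0 (operand ≠ 0)
(¬P ⊃ P): 0 ≤ 0.13, so result = 1
((¬P ⊃ P) ⊃ Q): 1 > 0.81, so result = 0.81
(¬Q ∨ ((¬P ⊃ P) ⊃ Q)) = max(0, 0.81) = 0.81
(¬(P ∧ (P ∧ Q)) ⊃ (¬Q ∨ ((¬P ⊃ P) ⊃ Q))): 0 ≤ 0.81, so result = 1
((P ∧ ((Q ⊃ P) ⊃ (P ⊃ P))) ∧ (¬(P ∧ (P ∧ Q)) ⊃ (¬Q ∨ ((¬P ⊃ P) ⊃ Q)))) = min(0.13, 1) = 0.13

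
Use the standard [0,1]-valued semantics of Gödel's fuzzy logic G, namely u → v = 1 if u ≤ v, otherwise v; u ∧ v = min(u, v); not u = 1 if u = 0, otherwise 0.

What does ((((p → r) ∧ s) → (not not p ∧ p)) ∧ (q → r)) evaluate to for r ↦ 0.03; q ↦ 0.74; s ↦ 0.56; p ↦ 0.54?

(p → r): 0.54 > 0.03, so result = 0.03
((p → r) ∧ s) = min(0.03, 0.56) = 0.03
not p: Gödel ¬ of 0.54 = 0 (operand ≠ 0)
not not p: Gödel ¬ of 0 = 1 (operand is 0)
(not not p ∧ p) = min(1, 0.54) = 0.54
(((p → r) ∧ s) → (not not p ∧ p)): 0.03 ≤ 0.54, so result = 1
(q → r): 0.74 > 0.03, so result = 0.03
((((p → r) ∧ s) → (not not p ∧ p)) ∧ (q → r)) = min(1, 0.03) = 0.03

0.03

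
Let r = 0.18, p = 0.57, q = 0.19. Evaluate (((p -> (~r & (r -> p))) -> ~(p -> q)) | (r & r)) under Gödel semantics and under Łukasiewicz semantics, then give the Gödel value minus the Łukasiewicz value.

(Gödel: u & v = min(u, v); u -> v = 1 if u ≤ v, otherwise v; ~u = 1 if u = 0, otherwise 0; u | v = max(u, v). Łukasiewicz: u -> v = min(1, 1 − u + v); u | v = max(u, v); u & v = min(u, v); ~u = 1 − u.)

0.62

Gödel evaluation:
  ~r: Gödel ¬ of 0.18 = 0 (operand ≠ 0)
  (r -> p): 0.18 ≤ 0.57, so result = 1
  (~r & (r -> p)) = min(0, 1) = 0
  (p -> (~r & (r -> p))): 0.57 > 0, so result = 0
  (p -> q): 0.57 > 0.19, so result = 0.19
  ~(p -> q): Gödel ¬ of 0.19 = 0 (operand ≠ 0)
  ((p -> (~r & (r -> p))) -> ~(p -> q)): 0 ≤ 0, so result = 1
  (r & r) = min(0.18, 0.18) = 0.18
  (((p -> (~r & (r -> p))) -> ~(p -> q)) | (r & r)) = max(1, 0.18) = 1
  Gödel value = 1
Łukasiewicz evaluation:
  ~r: Łukasiewicz ¬ gives 1 − 0.18 = 0.82
  (r -> p): min(1, 1 − 0.18 + 0.57) = 1
  (~r & (r -> p)) = min(0.82, 1) = 0.82
  (p -> (~r & (r -> p))): min(1, 1 − 0.57 + 0.82) = 1
  (p -> q): min(1, 1 − 0.57 + 0.19) = 0.62
  ~(p -> q): Łukasiewicz ¬ gives 1 − 0.62 = 0.38
  ((p -> (~r & (r -> p))) -> ~(p -> q)): min(1, 1 − 1 + 0.38) = 0.38
  (r & r) = min(0.18, 0.18) = 0.18
  (((p -> (~r & (r -> p))) -> ~(p -> q)) | (r & r)) = max(0.38, 0.18) = 0.38
  Łukasiewicz value = 0.38
Difference: 1 − 0.38 = 0.62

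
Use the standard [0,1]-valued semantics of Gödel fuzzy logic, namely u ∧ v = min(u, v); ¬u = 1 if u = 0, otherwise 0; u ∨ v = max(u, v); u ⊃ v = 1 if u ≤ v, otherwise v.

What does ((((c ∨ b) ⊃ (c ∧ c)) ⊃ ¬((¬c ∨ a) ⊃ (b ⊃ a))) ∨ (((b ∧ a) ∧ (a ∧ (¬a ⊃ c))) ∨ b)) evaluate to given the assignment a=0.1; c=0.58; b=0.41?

0.41

(c ∨ b) = max(0.58, 0.41) = 0.58
(c ∧ c) = min(0.58, 0.58) = 0.58
((c ∨ b) ⊃ (c ∧ c)): 0.58 ≤ 0.58, so result = 1
¬c: Gödel ¬ of 0.58 = 0 (operand ≠ 0)
(¬c ∨ a) = max(0, 0.1) = 0.1
(b ⊃ a): 0.41 > 0.1, so result = 0.1
((¬c ∨ a) ⊃ (b ⊃ a)): 0.1 ≤ 0.1, so result = 1
¬((¬c ∨ a) ⊃ (b ⊃ a)): Gödel ¬ of 1 = 0 (operand ≠ 0)
(((c ∨ b) ⊃ (c ∧ c)) ⊃ ¬((¬c ∨ a) ⊃ (b ⊃ a))): 1 > 0, so result = 0
(b ∧ a) = min(0.41, 0.1) = 0.1
¬a: Gödel ¬ of 0.1 = 0 (operand ≠ 0)
(¬a ⊃ c): 0 ≤ 0.58, so result = 1
(a ∧ (¬a ⊃ c)) = min(0.1, 1) = 0.1
((b ∧ a) ∧ (a ∧ (¬a ⊃ c))) = min(0.1, 0.1) = 0.1
(((b ∧ a) ∧ (a ∧ (¬a ⊃ c))) ∨ b) = max(0.1, 0.41) = 0.41
((((c ∨ b) ⊃ (c ∧ c)) ⊃ ¬((¬c ∨ a) ⊃ (b ⊃ a))) ∨ (((b ∧ a) ∧ (a ∧ (¬a ⊃ c))) ∨ b)) = max(0, 0.41) = 0.41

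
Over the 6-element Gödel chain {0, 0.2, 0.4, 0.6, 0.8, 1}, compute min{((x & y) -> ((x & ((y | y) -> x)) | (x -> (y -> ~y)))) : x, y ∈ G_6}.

Every assignment gives 1. For instance at x = 0, y = 0:
  (x & y) = min(0, 0) = 0
  (y | y) = max(0, 0) = 0
  ((y | y) -> x): 0 ≤ 0, so result = 1
  (x & ((y | y) -> x)) = min(0, 1) = 0
  ~y: Gödel ¬ of 0 = 1 (operand is 0)
  (y -> ~y): 0 ≤ 1, so result = 1
  (x -> (y -> ~y)): 0 ≤ 1, so result = 1
  ((x & ((y | y) -> x)) | (x -> (y -> ~y))) = max(0, 1) = 1
  ((x & y) -> ((x & ((y | y) -> x)) | (x -> (y -> ~y)))): 0 ≤ 1, so result = 1
All 36 assignments give value 1 — the formula is a G_6-tautology.

1.00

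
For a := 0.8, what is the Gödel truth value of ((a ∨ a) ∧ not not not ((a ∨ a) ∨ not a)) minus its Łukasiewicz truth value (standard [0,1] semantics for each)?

-0.20

Gödel evaluation:
  (a ∨ a) = max(0.8, 0.8) = 0.8
  (a ∨ a) = max(0.8, 0.8) = 0.8
  not a: Gödel ¬ of 0.8 = 0 (operand ≠ 0)
  ((a ∨ a) ∨ not a) = max(0.8, 0) = 0.8
  not ((a ∨ a) ∨ not a): Gödel ¬ of 0.8 = 0 (operand ≠ 0)
  not not ((a ∨ a) ∨ not a): Gödel ¬ of 0 = 1 (operand is 0)
  not not not ((a ∨ a) ∨ not a): Gödel ¬ of 1 = 0 (operand ≠ 0)
  ((a ∨ a) ∧ not not not ((a ∨ a) ∨ not a)) = min(0.8, 0) = 0
  Gödel value = 0
Łukasiewicz evaluation:
  (a ∨ a) = max(0.8, 0.8) = 0.8
  (a ∨ a) = max(0.8, 0.8) = 0.8
  not a: Łukasiewicz ¬ gives 1 − 0.8 = 0.2
  ((a ∨ a) ∨ not a) = max(0.8, 0.2) = 0.8
  not ((a ∨ a) ∨ not a): Łukasiewicz ¬ gives 1 − 0.8 = 0.2
  not not ((a ∨ a) ∨ not a): Łukasiewicz ¬ gives 1 − 0.2 = 0.8
  not not not ((a ∨ a) ∨ not a): Łukasiewicz ¬ gives 1 − 0.8 = 0.2
  ((a ∨ a) ∧ not not not ((a ∨ a) ∨ not a)) = min(0.8, 0.2) = 0.2
  Łukasiewicz value = 0.2
Difference: 0 − 0.2 = -0.20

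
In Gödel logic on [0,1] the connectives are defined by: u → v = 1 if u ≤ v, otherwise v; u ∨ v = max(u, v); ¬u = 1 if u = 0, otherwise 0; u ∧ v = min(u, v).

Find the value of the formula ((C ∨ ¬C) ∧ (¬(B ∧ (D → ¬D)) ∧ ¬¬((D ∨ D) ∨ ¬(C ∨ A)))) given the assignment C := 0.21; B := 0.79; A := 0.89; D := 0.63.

0.21

¬C: Gödel ¬ of 0.21 = 0 (operand ≠ 0)
(C ∨ ¬C) = max(0.21, 0) = 0.21
¬D: Gödel ¬ of 0.63 = 0 (operand ≠ 0)
(D → ¬D): 0.63 > 0, so result = 0
(B ∧ (D → ¬D)) = min(0.79, 0) = 0
¬(B ∧ (D → ¬D)): Gödel ¬ of 0 = 1 (operand is 0)
(D ∨ D) = max(0.63, 0.63) = 0.63
(C ∨ A) = max(0.21, 0.89) = 0.89
¬(C ∨ A): Gödel ¬ of 0.89 = 0 (operand ≠ 0)
((D ∨ D) ∨ ¬(C ∨ A)) = max(0.63, 0) = 0.63
¬((D ∨ D) ∨ ¬(C ∨ A)): Gödel ¬ of 0.63 = 0 (operand ≠ 0)
¬¬((D ∨ D) ∨ ¬(C ∨ A)): Gödel ¬ of 0 = 1 (operand is 0)
(¬(B ∧ (D → ¬D)) ∧ ¬¬((D ∨ D) ∨ ¬(C ∨ A))) = min(1, 1) = 1
((C ∨ ¬C) ∧ (¬(B ∧ (D → ¬D)) ∧ ¬¬((D ∨ D) ∨ ¬(C ∨ A)))) = min(0.21, 1) = 0.21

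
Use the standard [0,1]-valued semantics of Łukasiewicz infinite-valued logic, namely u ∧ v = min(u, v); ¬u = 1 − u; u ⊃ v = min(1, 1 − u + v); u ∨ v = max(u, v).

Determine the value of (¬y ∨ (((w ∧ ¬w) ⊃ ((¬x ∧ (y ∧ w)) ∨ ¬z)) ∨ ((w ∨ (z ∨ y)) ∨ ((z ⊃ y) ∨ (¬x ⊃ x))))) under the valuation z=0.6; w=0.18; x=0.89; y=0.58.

1.00

¬y: Łukasiewicz ¬ gives 1 − 0.58 = 0.42
¬w: Łukasiewicz ¬ gives 1 − 0.18 = 0.82
(w ∧ ¬w) = min(0.18, 0.82) = 0.18
¬x: Łukasiewicz ¬ gives 1 − 0.89 = 0.11
(y ∧ w) = min(0.58, 0.18) = 0.18
(¬x ∧ (y ∧ w)) = min(0.11, 0.18) = 0.11
¬z: Łukasiewicz ¬ gives 1 − 0.6 = 0.4
((¬x ∧ (y ∧ w)) ∨ ¬z) = max(0.11, 0.4) = 0.4
((w ∧ ¬w) ⊃ ((¬x ∧ (y ∧ w)) ∨ ¬z)): min(1, 1 − 0.18 + 0.4) = 1
(z ∨ y) = max(0.6, 0.58) = 0.6
(w ∨ (z ∨ y)) = max(0.18, 0.6) = 0.6
(z ⊃ y): min(1, 1 − 0.6 + 0.58) = 0.98
¬x: Łukasiewicz ¬ gives 1 − 0.89 = 0.11
(¬x ⊃ x): min(1, 1 − 0.11 + 0.89) = 1
((z ⊃ y) ∨ (¬x ⊃ x)) = max(0.98, 1) = 1
((w ∨ (z ∨ y)) ∨ ((z ⊃ y) ∨ (¬x ⊃ x))) = max(0.6, 1) = 1
(((w ∧ ¬w) ⊃ ((¬x ∧ (y ∧ w)) ∨ ¬z)) ∨ ((w ∨ (z ∨ y)) ∨ ((z ⊃ y) ∨ (¬x ⊃ x)))) = max(1, 1) = 1
(¬y ∨ (((w ∧ ¬w) ⊃ ((¬x ∧ (y ∧ w)) ∨ ¬z)) ∨ ((w ∨ (z ∨ y)) ∨ ((z ⊃ y) ∨ (¬x ⊃ x))))) = max(0.42, 1) = 1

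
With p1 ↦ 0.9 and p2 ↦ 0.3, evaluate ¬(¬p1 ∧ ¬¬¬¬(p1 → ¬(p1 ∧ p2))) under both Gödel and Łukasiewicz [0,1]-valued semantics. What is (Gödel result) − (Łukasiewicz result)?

Gödel evaluation:
  ¬p1: Gödel ¬ of 0.9 = 0 (operand ≠ 0)
  (p1 ∧ p2) = min(0.9, 0.3) = 0.3
  ¬(p1 ∧ p2): Gödel ¬ of 0.3 = 0 (operand ≠ 0)
  (p1 → ¬(p1 ∧ p2)): 0.9 > 0, so result = 0
  ¬(p1 → ¬(p1 ∧ p2)): Gödel ¬ of 0 = 1 (operand is 0)
  ¬¬(p1 → ¬(p1 ∧ p2)): Gödel ¬ of 1 = 0 (operand ≠ 0)
  ¬¬¬(p1 → ¬(p1 ∧ p2)): Gödel ¬ of 0 = 1 (operand is 0)
  ¬¬¬¬(p1 → ¬(p1 ∧ p2)): Gödel ¬ of 1 = 0 (operand ≠ 0)
  (¬p1 ∧ ¬¬¬¬(p1 → ¬(p1 ∧ p2))) = min(0, 0) = 0
  ¬(¬p1 ∧ ¬¬¬¬(p1 → ¬(p1 ∧ p2))): Gödel ¬ of 0 = 1 (operand is 0)
  Gödel value = 1
Łukasiewicz evaluation:
  ¬p1: Łukasiewicz ¬ gives 1 − 0.9 = 0.1
  (p1 ∧ p2) = min(0.9, 0.3) = 0.3
  ¬(p1 ∧ p2): Łukasiewicz ¬ gives 1 − 0.3 = 0.7
  (p1 → ¬(p1 ∧ p2)): min(1, 1 − 0.9 + 0.7) = 0.8
  ¬(p1 → ¬(p1 ∧ p2)): Łukasiewicz ¬ gives 1 − 0.8 = 0.2
  ¬¬(p1 → ¬(p1 ∧ p2)): Łukasiewicz ¬ gives 1 − 0.2 = 0.8
  ¬¬¬(p1 → ¬(p1 ∧ p2)): Łukasiewicz ¬ gives 1 − 0.8 = 0.2
  ¬¬¬¬(p1 → ¬(p1 ∧ p2)): Łukasiewicz ¬ gives 1 − 0.2 = 0.8
  (¬p1 ∧ ¬¬¬¬(p1 → ¬(p1 ∧ p2))) = min(0.1, 0.8) = 0.1
  ¬(¬p1 ∧ ¬¬¬¬(p1 → ¬(p1 ∧ p2))): Łukasiewicz ¬ gives 1 − 0.1 = 0.9
  Łukasiewicz value = 0.9
Difference: 1 − 0.9 = 0.10

0.10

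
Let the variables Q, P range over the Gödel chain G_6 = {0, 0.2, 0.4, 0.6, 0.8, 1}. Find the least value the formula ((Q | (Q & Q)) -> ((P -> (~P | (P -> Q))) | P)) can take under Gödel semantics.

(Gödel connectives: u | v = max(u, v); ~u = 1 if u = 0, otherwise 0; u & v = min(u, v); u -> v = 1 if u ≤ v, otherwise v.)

Every assignment gives 1. For instance at Q = 0, P = 0:
  (Q & Q) = min(0, 0) = 0
  (Q | (Q & Q)) = max(0, 0) = 0
  ~P: Gödel ¬ of 0 = 1 (operand is 0)
  (P -> Q): 0 ≤ 0, so result = 1
  (~P | (P -> Q)) = max(1, 1) = 1
  (P -> (~P | (P -> Q))): 0 ≤ 1, so result = 1
  ((P -> (~P | (P -> Q))) | P) = max(1, 0) = 1
  ((Q | (Q & Q)) -> ((P -> (~P | (P -> Q))) | P)): 0 ≤ 1, so result = 1
All 36 assignments give value 1 — the formula is a G_6-tautology.

1.00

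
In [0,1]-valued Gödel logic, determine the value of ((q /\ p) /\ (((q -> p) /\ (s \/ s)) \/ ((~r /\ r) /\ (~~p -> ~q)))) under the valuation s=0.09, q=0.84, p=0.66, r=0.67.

(q /\ p) = min(0.84, 0.66) = 0.66
(q -> p): 0.84 > 0.66, so result = 0.66
(s \/ s) = max(0.09, 0.09) = 0.09
((q -> p) /\ (s \/ s)) = min(0.66, 0.09) = 0.09
~r: Gödel ¬ of 0.67 = 0 (operand ≠ 0)
(~r /\ r) = min(0, 0.67) = 0
~p: Gödel ¬ of 0.66 = 0 (operand ≠ 0)
~~p: Gödel ¬ of 0 = 1 (operand is 0)
~q: Gödel ¬ of 0.84 = 0 (operand ≠ 0)
(~~p -> ~q): 1 > 0, so result = 0
((~r /\ r) /\ (~~p -> ~q)) = min(0, 0) = 0
(((q -> p) /\ (s \/ s)) \/ ((~r /\ r) /\ (~~p -> ~q))) = max(0.09, 0) = 0.09
((q /\ p) /\ (((q -> p) /\ (s \/ s)) \/ ((~r /\ r) /\ (~~p -> ~q)))) = min(0.66, 0.09) = 0.09

0.09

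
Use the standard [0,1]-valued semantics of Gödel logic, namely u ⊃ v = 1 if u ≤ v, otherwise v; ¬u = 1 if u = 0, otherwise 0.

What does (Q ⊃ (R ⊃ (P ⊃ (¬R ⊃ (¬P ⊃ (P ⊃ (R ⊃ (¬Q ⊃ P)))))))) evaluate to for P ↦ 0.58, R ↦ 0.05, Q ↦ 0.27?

¬R: Gödel ¬ of 0.05 = 0 (operand ≠ 0)
¬P: Gödel ¬ of 0.58 = 0 (operand ≠ 0)
¬Q: Gödel ¬ of 0.27 = 0 (operand ≠ 0)
(¬Q ⊃ P): 0 ≤ 0.58, so result = 1
(R ⊃ (¬Q ⊃ P)): 0.05 ≤ 1, so result = 1
(P ⊃ (R ⊃ (¬Q ⊃ P))): 0.58 ≤ 1, so result = 1
(¬P ⊃ (P ⊃ (R ⊃ (¬Q ⊃ P)))): 0 ≤ 1, so result = 1
(¬R ⊃ (¬P ⊃ (P ⊃ (R ⊃ (¬Q ⊃ P))))): 0 ≤ 1, so result = 1
(P ⊃ (¬R ⊃ (¬P ⊃ (P ⊃ (R ⊃ (¬Q ⊃ P)))))): 0.58 ≤ 1, so result = 1
(R ⊃ (P ⊃ (¬R ⊃ (¬P ⊃ (P ⊃ (R ⊃ (¬Q ⊃ P))))))): 0.05 ≤ 1, so result = 1
(Q ⊃ (R ⊃ (P ⊃ (¬R ⊃ (¬P ⊃ (P ⊃ (R ⊃ (¬Q ⊃ P)))))))): 0.27 ≤ 1, so result = 1

1.00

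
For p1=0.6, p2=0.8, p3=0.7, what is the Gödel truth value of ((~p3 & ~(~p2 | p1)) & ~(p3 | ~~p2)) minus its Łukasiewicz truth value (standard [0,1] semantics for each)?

-0.20

Gödel evaluation:
  ~p3: Gödel ¬ of 0.7 = 0 (operand ≠ 0)
  ~p2: Gödel ¬ of 0.8 = 0 (operand ≠ 0)
  (~p2 | p1) = max(0, 0.6) = 0.6
  ~(~p2 | p1): Gödel ¬ of 0.6 = 0 (operand ≠ 0)
  (~p3 & ~(~p2 | p1)) = min(0, 0) = 0
  ~p2: Gödel ¬ of 0.8 = 0 (operand ≠ 0)
  ~~p2: Gödel ¬ of 0 = 1 (operand is 0)
  (p3 | ~~p2) = max(0.7, 1) = 1
  ~(p3 | ~~p2): Gödel ¬ of 1 = 0 (operand ≠ 0)
  ((~p3 & ~(~p2 | p1)) & ~(p3 | ~~p2)) = min(0, 0) = 0
  Gödel value = 0
Łukasiewicz evaluation:
  ~p3: Łukasiewicz ¬ gives 1 − 0.7 = 0.3
  ~p2: Łukasiewicz ¬ gives 1 − 0.8 = 0.2
  (~p2 | p1) = max(0.2, 0.6) = 0.6
  ~(~p2 | p1): Łukasiewicz ¬ gives 1 − 0.6 = 0.4
  (~p3 & ~(~p2 | p1)) = min(0.3, 0.4) = 0.3
  ~p2: Łukasiewicz ¬ gives 1 − 0.8 = 0.2
  ~~p2: Łukasiewicz ¬ gives 1 − 0.2 = 0.8
  (p3 | ~~p2) = max(0.7, 0.8) = 0.8
  ~(p3 | ~~p2): Łukasiewicz ¬ gives 1 − 0.8 = 0.2
  ((~p3 & ~(~p2 | p1)) & ~(p3 | ~~p2)) = min(0.3, 0.2) = 0.2
  Łukasiewicz value = 0.2
Difference: 0 − 0.2 = -0.20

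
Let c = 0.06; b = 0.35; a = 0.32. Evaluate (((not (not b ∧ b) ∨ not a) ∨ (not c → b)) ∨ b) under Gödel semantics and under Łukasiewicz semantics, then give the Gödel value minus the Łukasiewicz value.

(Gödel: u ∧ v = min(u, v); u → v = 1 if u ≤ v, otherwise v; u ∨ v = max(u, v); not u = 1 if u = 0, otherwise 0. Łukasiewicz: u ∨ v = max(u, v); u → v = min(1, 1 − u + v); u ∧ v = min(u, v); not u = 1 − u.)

Gödel evaluation:
  not b: Gödel ¬ of 0.35 = 0 (operand ≠ 0)
  (not b ∧ b) = min(0, 0.35) = 0
  not (not b ∧ b): Gödel ¬ of 0 = 1 (operand is 0)
  not a: Gödel ¬ of 0.32 = 0 (operand ≠ 0)
  (not (not b ∧ b) ∨ not a) = max(1, 0) = 1
  not c: Gödel ¬ of 0.06 = 0 (operand ≠ 0)
  (not c → b): 0 ≤ 0.35, so result = 1
  ((not (not b ∧ b) ∨ not a) ∨ (not c → b)) = max(1, 1) = 1
  (((not (not b ∧ b) ∨ not a) ∨ (not c → b)) ∨ b) = max(1, 0.35) = 1
  Gödel value = 1
Łukasiewicz evaluation:
  not b: Łukasiewicz ¬ gives 1 − 0.35 = 0.65
  (not b ∧ b) = min(0.65, 0.35) = 0.35
  not (not b ∧ b): Łukasiewicz ¬ gives 1 − 0.35 = 0.65
  not a: Łukasiewicz ¬ gives 1 − 0.32 = 0.68
  (not (not b ∧ b) ∨ not a) = max(0.65, 0.68) = 0.68
  not c: Łukasiewicz ¬ gives 1 − 0.06 = 0.94
  (not c → b): min(1, 1 − 0.94 + 0.35) = 0.41
  ((not (not b ∧ b) ∨ not a) ∨ (not c → b)) = max(0.68, 0.41) = 0.68
  (((not (not b ∧ b) ∨ not a) ∨ (not c → b)) ∨ b) = max(0.68, 0.35) = 0.68
  Łukasiewicz value = 0.68
Difference: 1 − 0.68 = 0.32

0.32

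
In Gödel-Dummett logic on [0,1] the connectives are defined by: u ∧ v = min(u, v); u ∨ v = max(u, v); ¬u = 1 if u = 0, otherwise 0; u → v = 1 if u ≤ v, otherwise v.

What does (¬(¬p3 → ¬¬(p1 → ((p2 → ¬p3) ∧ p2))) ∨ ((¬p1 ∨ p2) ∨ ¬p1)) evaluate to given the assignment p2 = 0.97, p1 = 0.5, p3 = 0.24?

0.97

¬p3: Gödel ¬ of 0.24 = 0 (operand ≠ 0)
¬p3: Gödel ¬ of 0.24 = 0 (operand ≠ 0)
(p2 → ¬p3): 0.97 > 0, so result = 0
((p2 → ¬p3) ∧ p2) = min(0, 0.97) = 0
(p1 → ((p2 → ¬p3) ∧ p2)): 0.5 > 0, so result = 0
¬(p1 → ((p2 → ¬p3) ∧ p2)): Gödel ¬ of 0 = 1 (operand is 0)
¬¬(p1 → ((p2 → ¬p3) ∧ p2)): Gödel ¬ of 1 = 0 (operand ≠ 0)
(¬p3 → ¬¬(p1 → ((p2 → ¬p3) ∧ p2))): 0 ≤ 0, so result = 1
¬(¬p3 → ¬¬(p1 → ((p2 → ¬p3) ∧ p2))): Gödel ¬ of 1 = 0 (operand ≠ 0)
¬p1: Gödel ¬ of 0.5 = 0 (operand ≠ 0)
(¬p1 ∨ p2) = max(0, 0.97) = 0.97
¬p1: Gödel ¬ of 0.5 = 0 (operand ≠ 0)
((¬p1 ∨ p2) ∨ ¬p1) = max(0.97, 0) = 0.97
(¬(¬p3 → ¬¬(p1 → ((p2 → ¬p3) ∧ p2))) ∨ ((¬p1 ∨ p2) ∨ ¬p1)) = max(0, 0.97) = 0.97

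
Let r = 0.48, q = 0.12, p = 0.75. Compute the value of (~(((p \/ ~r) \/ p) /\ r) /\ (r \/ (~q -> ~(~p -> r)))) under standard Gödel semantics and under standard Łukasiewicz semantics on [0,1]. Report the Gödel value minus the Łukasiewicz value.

Gödel evaluation:
  ~r: Gödel ¬ of 0.48 = 0 (operand ≠ 0)
  (p \/ ~r) = max(0.75, 0) = 0.75
  ((p \/ ~r) \/ p) = max(0.75, 0.75) = 0.75
  (((p \/ ~r) \/ p) /\ r) = min(0.75, 0.48) = 0.48
  ~(((p \/ ~r) \/ p) /\ r): Gödel ¬ of 0.48 = 0 (operand ≠ 0)
  ~q: Gödel ¬ of 0.12 = 0 (operand ≠ 0)
  ~p: Gödel ¬ of 0.75 = 0 (operand ≠ 0)
  (~p -> r): 0 ≤ 0.48, so result = 1
  ~(~p -> r): Gödel ¬ of 1 = 0 (operand ≠ 0)
  (~q -> ~(~p -> r)): 0 ≤ 0, so result = 1
  (r \/ (~q -> ~(~p -> r))) = max(0.48, 1) = 1
  (~(((p \/ ~r) \/ p) /\ r) /\ (r \/ (~q -> ~(~p -> r)))) = min(0, 1) = 0
  Gödel value = 0
Łukasiewicz evaluation:
  ~r: Łukasiewicz ¬ gives 1 − 0.48 = 0.52
  (p \/ ~r) = max(0.75, 0.52) = 0.75
  ((p \/ ~r) \/ p) = max(0.75, 0.75) = 0.75
  (((p \/ ~r) \/ p) /\ r) = min(0.75, 0.48) = 0.48
  ~(((p \/ ~r) \/ p) /\ r): Łukasiewicz ¬ gives 1 − 0.48 = 0.52
  ~q: Łukasiewicz ¬ gives 1 − 0.12 = 0.88
  ~p: Łukasiewicz ¬ gives 1 − 0.75 = 0.25
  (~p -> r): min(1, 1 − 0.25 + 0.48) = 1
  ~(~p -> r): Łukasiewicz ¬ gives 1 − 1 = 0
  (~q -> ~(~p -> r)): min(1, 1 − 0.88 + 0) = 0.12
  (r \/ (~q -> ~(~p -> r))) = max(0.48, 0.12) = 0.48
  (~(((p \/ ~r) \/ p) /\ r) /\ (r \/ (~q -> ~(~p -> r)))) = min(0.52, 0.48) = 0.48
  Łukasiewicz value = 0.48
Difference: 0 − 0.48 = -0.48

-0.48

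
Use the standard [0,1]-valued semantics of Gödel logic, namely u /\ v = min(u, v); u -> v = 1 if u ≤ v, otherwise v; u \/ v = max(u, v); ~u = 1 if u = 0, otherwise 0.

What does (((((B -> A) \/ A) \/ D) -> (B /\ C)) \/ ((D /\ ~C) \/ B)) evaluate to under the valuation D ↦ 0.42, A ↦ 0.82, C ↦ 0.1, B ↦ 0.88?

0.88

(B -> A): 0.88 > 0.82, so result = 0.82
((B -> A) \/ A) = max(0.82, 0.82) = 0.82
(((B -> A) \/ A) \/ D) = max(0.82, 0.42) = 0.82
(B /\ C) = min(0.88, 0.1) = 0.1
((((B -> A) \/ A) \/ D) -> (B /\ C)): 0.82 > 0.1, so result = 0.1
~C: Gödel ¬ of 0.1 = 0 (operand ≠ 0)
(D /\ ~C) = min(0.42, 0) = 0
((D /\ ~C) \/ B) = max(0, 0.88) = 0.88
(((((B -> A) \/ A) \/ D) -> (B /\ C)) \/ ((D /\ ~C) \/ B)) = max(0.1, 0.88) = 0.88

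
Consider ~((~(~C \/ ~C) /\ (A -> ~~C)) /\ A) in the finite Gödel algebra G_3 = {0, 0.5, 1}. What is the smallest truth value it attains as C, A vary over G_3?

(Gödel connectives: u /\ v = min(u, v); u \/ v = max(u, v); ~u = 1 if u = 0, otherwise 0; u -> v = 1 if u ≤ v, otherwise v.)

The minimum is attained at C = 0.5, A = 0.5:
  ~C: Gödel ¬ of 0.5 = 0 (operand ≠ 0)
  ~C: Gödel ¬ of 0.5 = 0 (operand ≠ 0)
  (~C \/ ~C) = max(0, 0) = 0
  ~(~C \/ ~C): Gödel ¬ of 0 = 1 (operand is 0)
  ~C: Gödel ¬ of 0.5 = 0 (operand ≠ 0)
  ~~C: Gödel ¬ of 0 = 1 (operand is 0)
  (A -> ~~C): 0.5 ≤ 1, so result = 1
  (~(~C \/ ~C) /\ (A -> ~~C)) = min(1, 1) = 1
  ((~(~C \/ ~C) /\ (A -> ~~C)) /\ A) = min(1, 0.5) = 0.5
  ~((~(~C \/ ~C) /\ (A -> ~~C)) /\ A): Gödel ¬ of 0.5 = 0 (operand ≠ 0)
Checking all 9 assignments confirms none give a value below 0.00.

0.00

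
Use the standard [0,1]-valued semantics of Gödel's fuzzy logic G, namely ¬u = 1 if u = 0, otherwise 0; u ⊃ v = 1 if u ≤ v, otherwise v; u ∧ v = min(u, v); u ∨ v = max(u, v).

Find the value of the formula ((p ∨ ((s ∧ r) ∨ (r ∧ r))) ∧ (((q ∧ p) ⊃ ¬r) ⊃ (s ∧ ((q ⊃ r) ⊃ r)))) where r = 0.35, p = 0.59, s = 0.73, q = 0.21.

(s ∧ r) = min(0.73, 0.35) = 0.35
(r ∧ r) = min(0.35, 0.35) = 0.35
((s ∧ r) ∨ (r ∧ r)) = max(0.35, 0.35) = 0.35
(p ∨ ((s ∧ r) ∨ (r ∧ r))) = max(0.59, 0.35) = 0.59
(q ∧ p) = min(0.21, 0.59) = 0.21
¬r: Gödel ¬ of 0.35 = 0 (operand ≠ 0)
((q ∧ p) ⊃ ¬r): 0.21 > 0, so result = 0
(q ⊃ r): 0.21 ≤ 0.35, so result = 1
((q ⊃ r) ⊃ r): 1 > 0.35, so result = 0.35
(s ∧ ((q ⊃ r) ⊃ r)) = min(0.73, 0.35) = 0.35
(((q ∧ p) ⊃ ¬r) ⊃ (s ∧ ((q ⊃ r) ⊃ r))): 0 ≤ 0.35, so result = 1
((p ∨ ((s ∧ r) ∨ (r ∧ r))) ∧ (((q ∧ p) ⊃ ¬r) ⊃ (s ∧ ((q ⊃ r) ⊃ r)))) = min(0.59, 1) = 0.59

0.59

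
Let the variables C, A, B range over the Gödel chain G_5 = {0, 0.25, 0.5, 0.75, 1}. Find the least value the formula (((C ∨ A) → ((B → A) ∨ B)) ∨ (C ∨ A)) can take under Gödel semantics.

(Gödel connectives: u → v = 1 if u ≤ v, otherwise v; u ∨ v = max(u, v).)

0.50

The minimum is attained at C = 0.5, A = 0, B = 0.25:
  (C ∨ A) = max(0.5, 0) = 0.5
  (B → A): 0.25 > 0, so result = 0
  ((B → A) ∨ B) = max(0, 0.25) = 0.25
  ((C ∨ A) → ((B → A) ∨ B)): 0.5 > 0.25, so result = 0.25
  (C ∨ A) = max(0.5, 0) = 0.5
  (((C ∨ A) → ((B → A) ∨ B)) ∨ (C ∨ A)) = max(0.25, 0.5) = 0.5
Checking all 125 assignments confirms none give a value below 0.50.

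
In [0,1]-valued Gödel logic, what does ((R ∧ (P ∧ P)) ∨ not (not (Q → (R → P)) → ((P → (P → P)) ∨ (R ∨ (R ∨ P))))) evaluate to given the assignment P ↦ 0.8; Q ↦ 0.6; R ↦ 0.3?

0.30

(P ∧ P) = min(0.8, 0.8) = 0.8
(R ∧ (P ∧ P)) = min(0.3, 0.8) = 0.3
(R → P): 0.3 ≤ 0.8, so result = 1
(Q → (R → P)): 0.6 ≤ 1, so result = 1
not (Q → (R → P)): Gödel ¬ of 1 = 0 (operand ≠ 0)
(P → P): 0.8 ≤ 0.8, so result = 1
(P → (P → P)): 0.8 ≤ 1, so result = 1
(R ∨ P) = max(0.3, 0.8) = 0.8
(R ∨ (R ∨ P)) = max(0.3, 0.8) = 0.8
((P → (P → P)) ∨ (R ∨ (R ∨ P))) = max(1, 0.8) = 1
(not (Q → (R → P)) → ((P → (P → P)) ∨ (R ∨ (R ∨ P)))): 0 ≤ 1, so result = 1
not (not (Q → (R → P)) → ((P → (P → P)) ∨ (R ∨ (R ∨ P)))): Gödel ¬ of 1 = 0 (operand ≠ 0)
((R ∧ (P ∧ P)) ∨ not (not (Q → (R → P)) → ((P → (P → P)) ∨ (R ∨ (R ∨ P))))) = max(0.3, 0) = 0.3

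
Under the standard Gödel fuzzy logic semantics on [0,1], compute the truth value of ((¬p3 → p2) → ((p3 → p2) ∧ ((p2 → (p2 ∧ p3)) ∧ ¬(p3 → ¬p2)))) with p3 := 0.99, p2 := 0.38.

¬p3: Gödel ¬ of 0.99 = 0 (operand ≠ 0)
(¬p3 → p2): 0 ≤ 0.38, so result = 1
(p3 → p2): 0.99 > 0.38, so result = 0.38
(p2 ∧ p3) = min(0.38, 0.99) = 0.38
(p2 → (p2 ∧ p3)): 0.38 ≤ 0.38, so result = 1
¬p2: Gödel ¬ of 0.38 = 0 (operand ≠ 0)
(p3 → ¬p2): 0.99 > 0, so result = 0
¬(p3 → ¬p2): Gödel ¬ of 0 = 1 (operand is 0)
((p2 → (p2 ∧ p3)) ∧ ¬(p3 → ¬p2)) = min(1, 1) = 1
((p3 → p2) ∧ ((p2 → (p2 ∧ p3)) ∧ ¬(p3 → ¬p2))) = min(0.38, 1) = 0.38
((¬p3 → p2) → ((p3 → p2) ∧ ((p2 → (p2 ∧ p3)) ∧ ¬(p3 → ¬p2)))): 1 > 0.38, so result = 0.38

0.38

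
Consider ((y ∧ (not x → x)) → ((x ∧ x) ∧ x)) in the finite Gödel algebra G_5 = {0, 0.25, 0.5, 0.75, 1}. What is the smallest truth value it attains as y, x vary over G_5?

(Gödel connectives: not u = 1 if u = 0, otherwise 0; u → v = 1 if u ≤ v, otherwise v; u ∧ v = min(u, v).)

The minimum is attained at y = 0.5, x = 0.25:
  not x: Gödel ¬ of 0.25 = 0 (operand ≠ 0)
  (not x → x): 0 ≤ 0.25, so result = 1
  (y ∧ (not x → x)) = min(0.5, 1) = 0.5
  (x ∧ x) = min(0.25, 0.25) = 0.25
  ((x ∧ x) ∧ x) = min(0.25, 0.25) = 0.25
  ((y ∧ (not x → x)) → ((x ∧ x) ∧ x)): 0.5 > 0.25, so result = 0.25
Checking all 25 assignments confirms none give a value below 0.25.

0.25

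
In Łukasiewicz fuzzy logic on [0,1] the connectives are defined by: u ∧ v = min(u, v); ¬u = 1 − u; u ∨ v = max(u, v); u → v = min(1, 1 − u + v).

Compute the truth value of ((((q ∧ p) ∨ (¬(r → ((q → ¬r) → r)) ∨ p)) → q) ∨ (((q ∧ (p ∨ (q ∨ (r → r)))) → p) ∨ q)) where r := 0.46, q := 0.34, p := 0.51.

(q ∧ p) = min(0.34, 0.51) = 0.34
¬r: Łukasiewicz ¬ gives 1 − 0.46 = 0.54
(q → ¬r): min(1, 1 − 0.34 + 0.54) = 1
((q → ¬r) → r): min(1, 1 − 1 + 0.46) = 0.46
(r → ((q → ¬r) → r)): min(1, 1 − 0.46 + 0.46) = 1
¬(r → ((q → ¬r) → r)): Łukasiewicz ¬ gives 1 − 1 = 0
(¬(r → ((q → ¬r) → r)) ∨ p) = max(0, 0.51) = 0.51
((q ∧ p) ∨ (¬(r → ((q → ¬r) → r)) ∨ p)) = max(0.34, 0.51) = 0.51
(((q ∧ p) ∨ (¬(r → ((q → ¬r) → r)) ∨ p)) → q): min(1, 1 − 0.51 + 0.34) = 0.83
(r → r): min(1, 1 − 0.46 + 0.46) = 1
(q ∨ (r → r)) = max(0.34, 1) = 1
(p ∨ (q ∨ (r → r))) = max(0.51, 1) = 1
(q ∧ (p ∨ (q ∨ (r → r)))) = min(0.34, 1) = 0.34
((q ∧ (p ∨ (q ∨ (r → r)))) → p): min(1, 1 − 0.34 + 0.51) = 1
(((q ∧ (p ∨ (q ∨ (r → r)))) → p) ∨ q) = max(1, 0.34) = 1
((((q ∧ p) ∨ (¬(r → ((q → ¬r) → r)) ∨ p)) → q) ∨ (((q ∧ (p ∨ (q ∨ (r → r)))) → p) ∨ q)) = max(0.83, 1) = 1

1.00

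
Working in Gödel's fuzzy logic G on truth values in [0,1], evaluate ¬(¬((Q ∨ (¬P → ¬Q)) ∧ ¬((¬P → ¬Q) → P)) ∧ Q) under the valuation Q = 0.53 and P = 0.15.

¬P: Gödel ¬ of 0.15 = 0 (operand ≠ 0)
¬Q: Gödel ¬ of 0.53 = 0 (operand ≠ 0)
(¬P → ¬Q): 0 ≤ 0, so result = 1
(Q ∨ (¬P → ¬Q)) = max(0.53, 1) = 1
¬P: Gödel ¬ of 0.15 = 0 (operand ≠ 0)
¬Q: Gödel ¬ of 0.53 = 0 (operand ≠ 0)
(¬P → ¬Q): 0 ≤ 0, so result = 1
((¬P → ¬Q) → P): 1 > 0.15, so result = 0.15
¬((¬P → ¬Q) → P): Gödel ¬ of 0.15 = 0 (operand ≠ 0)
((Q ∨ (¬P → ¬Q)) ∧ ¬((¬P → ¬Q) → P)) = min(1, 0) = 0
¬((Q ∨ (¬P → ¬Q)) ∧ ¬((¬P → ¬Q) → P)): Gödel ¬ of 0 = 1 (operand is 0)
(¬((Q ∨ (¬P → ¬Q)) ∧ ¬((¬P → ¬Q) → P)) ∧ Q) = min(1, 0.53) = 0.53
¬(¬((Q ∨ (¬P → ¬Q)) ∧ ¬((¬P → ¬Q) → P)) ∧ Q): Gödel ¬ of 0.53 = 0 (operand ≠ 0)

0.00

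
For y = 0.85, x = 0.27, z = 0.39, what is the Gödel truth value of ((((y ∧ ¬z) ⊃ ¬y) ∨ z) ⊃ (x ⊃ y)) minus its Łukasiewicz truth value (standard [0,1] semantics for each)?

Gödel evaluation:
  ¬z: Gödel ¬ of 0.39 = 0 (operand ≠ 0)
  (y ∧ ¬z) = min(0.85, 0) = 0
  ¬y: Gödel ¬ of 0.85 = 0 (operand ≠ 0)
  ((y ∧ ¬z) ⊃ ¬y): 0 ≤ 0, so result = 1
  (((y ∧ ¬z) ⊃ ¬y) ∨ z) = max(1, 0.39) = 1
  (x ⊃ y): 0.27 ≤ 0.85, so result = 1
  ((((y ∧ ¬z) ⊃ ¬y) ∨ z) ⊃ (x ⊃ y)): 1 ≤ 1, so result = 1
  Gödel value = 1
Łukasiewicz evaluation:
  ¬z: Łukasiewicz ¬ gives 1 − 0.39 = 0.61
  (y ∧ ¬z) = min(0.85, 0.61) = 0.61
  ¬y: Łukasiewicz ¬ gives 1 − 0.85 = 0.15
  ((y ∧ ¬z) ⊃ ¬y): min(1, 1 − 0.61 + 0.15) = 0.54
  (((y ∧ ¬z) ⊃ ¬y) ∨ z) = max(0.54, 0.39) = 0.54
  (x ⊃ y): min(1, 1 − 0.27 + 0.85) = 1
  ((((y ∧ ¬z) ⊃ ¬y) ∨ z) ⊃ (x ⊃ y)): min(1, 1 − 0.54 + 1) = 1
  Łukasiewicz value = 1
Difference: 1 − 1 = 0.00

0.00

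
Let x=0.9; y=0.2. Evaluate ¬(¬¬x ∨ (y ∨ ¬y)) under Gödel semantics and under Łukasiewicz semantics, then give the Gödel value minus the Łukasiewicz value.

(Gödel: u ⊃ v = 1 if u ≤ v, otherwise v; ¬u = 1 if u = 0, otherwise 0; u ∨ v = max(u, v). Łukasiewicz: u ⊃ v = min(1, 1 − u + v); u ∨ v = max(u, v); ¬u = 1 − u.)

-0.10

Gödel evaluation:
  ¬x: Gödel ¬ of 0.9 = 0 (operand ≠ 0)
  ¬¬x: Gödel ¬ of 0 = 1 (operand is 0)
  ¬y: Gödel ¬ of 0.2 = 0 (operand ≠ 0)
  (y ∨ ¬y) = max(0.2, 0) = 0.2
  (¬¬x ∨ (y ∨ ¬y)) = max(1, 0.2) = 1
  ¬(¬¬x ∨ (y ∨ ¬y)): Gödel ¬ of 1 = 0 (operand ≠ 0)
  Gödel value = 0
Łukasiewicz evaluation:
  ¬x: Łukasiewicz ¬ gives 1 − 0.9 = 0.1
  ¬¬x: Łukasiewicz ¬ gives 1 − 0.1 = 0.9
  ¬y: Łukasiewicz ¬ gives 1 − 0.2 = 0.8
  (y ∨ ¬y) = max(0.2, 0.8) = 0.8
  (¬¬x ∨ (y ∨ ¬y)) = max(0.9, 0.8) = 0.9
  ¬(¬¬x ∨ (y ∨ ¬y)): Łukasiewicz ¬ gives 1 − 0.9 = 0.1
  Łukasiewicz value = 0.1
Difference: 0 − 0.1 = -0.10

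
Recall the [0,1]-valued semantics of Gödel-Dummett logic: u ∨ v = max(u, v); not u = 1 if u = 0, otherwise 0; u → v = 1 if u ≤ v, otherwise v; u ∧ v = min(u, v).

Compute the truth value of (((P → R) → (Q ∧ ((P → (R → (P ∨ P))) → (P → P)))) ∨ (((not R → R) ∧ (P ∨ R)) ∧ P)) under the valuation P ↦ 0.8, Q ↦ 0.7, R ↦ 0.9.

0.80

(P → R): 0.8 ≤ 0.9, so result = 1
(P ∨ P) = max(0.8, 0.8) = 0.8
(R → (P ∨ P)): 0.9 > 0.8, so result = 0.8
(P → (R → (P ∨ P))): 0.8 ≤ 0.8, so result = 1
(P → P): 0.8 ≤ 0.8, so result = 1
((P → (R → (P ∨ P))) → (P → P)): 1 ≤ 1, so result = 1
(Q ∧ ((P → (R → (P ∨ P))) → (P → P))) = min(0.7, 1) = 0.7
((P → R) → (Q ∧ ((P → (R → (P ∨ P))) → (P → P)))): 1 > 0.7, so result = 0.7
not R: Gödel ¬ of 0.9 = 0 (operand ≠ 0)
(not R → R): 0 ≤ 0.9, so result = 1
(P ∨ R) = max(0.8, 0.9) = 0.9
((not R → R) ∧ (P ∨ R)) = min(1, 0.9) = 0.9
(((not R → R) ∧ (P ∨ R)) ∧ P) = min(0.9, 0.8) = 0.8
(((P → R) → (Q ∧ ((P → (R → (P ∨ P))) → (P → P)))) ∨ (((not R → R) ∧ (P ∨ R)) ∧ P)) = max(0.7, 0.8) = 0.8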